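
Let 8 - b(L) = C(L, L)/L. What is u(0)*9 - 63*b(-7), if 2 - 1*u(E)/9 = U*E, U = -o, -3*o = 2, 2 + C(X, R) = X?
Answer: -261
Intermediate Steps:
C(X, R) = -2 + X
o = -2/3 (o = -1/3*2 = -2/3 ≈ -0.66667)
b(L) = 8 - (-2 + L)/L
U = 2/3 (U = -1*(-2/3) = 2/3 ≈ 0.66667)
u(E) = 18 - 6*E
u(0)*9 - 63*b(-7) = (18 - 6*0)*9 - 63*(7 + 2/(-7)) = (18 + 0)*9 - 63*(7 + 2*(-1/7)) = 18*9 - 63*(7 - 2/7) = 162 - 63*47/7 = 162 - 423 = -261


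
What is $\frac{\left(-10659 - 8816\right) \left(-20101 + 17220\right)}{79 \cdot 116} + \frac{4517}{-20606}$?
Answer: $\frac{578054618031}{94416692} \approx 6122.4$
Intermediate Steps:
$\frac{\left(-10659 - 8816\right) \left(-20101 + 17220\right)}{79 \cdot 116} + \frac{4517}{-20606} = \frac{\left(-19475\right) \left(-2881\right)}{9164} + 4517 \left(- \frac{1}{20606}\right) = 56107475 \cdot \frac{1}{9164} - \frac{4517}{20606} = \frac{56107475}{9164} - \frac{4517}{20606} = \frac{578054618031}{94416692}$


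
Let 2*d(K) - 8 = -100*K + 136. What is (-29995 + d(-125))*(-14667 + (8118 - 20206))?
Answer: 633371115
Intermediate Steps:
d(K) = 72 - 50*K (d(K) = 4 + (-100*K + 136)/2 = 4 + (136 - 100*K)/2 = 4 + (68 - 50*K) = 72 - 50*K)
(-29995 + d(-125))*(-14667 + (8118 - 20206)) = (-29995 + (72 - 50*(-125)))*(-14667 + (8118 - 20206)) = (-29995 + (72 + 6250))*(-14667 - 12088) = (-29995 + 6322)*(-26755) = -23673*(-26755) = 633371115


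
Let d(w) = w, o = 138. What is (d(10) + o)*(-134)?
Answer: -19832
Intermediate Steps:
(d(10) + o)*(-134) = (10 + 138)*(-134) = 148*(-134) = -19832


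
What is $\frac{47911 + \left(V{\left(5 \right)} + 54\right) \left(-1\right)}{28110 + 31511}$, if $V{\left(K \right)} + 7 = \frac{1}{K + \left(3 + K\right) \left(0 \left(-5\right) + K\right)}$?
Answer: $\frac{2153879}{2682945} \approx 0.8028$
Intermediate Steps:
$V{\left(K \right)} = -7 + \frac{1}{K + K \left(3 + K\right)}$ ($V{\left(K \right)} = -7 + \frac{1}{K + \left(3 + K\right) \left(0 \left(-5\right) + K\right)} = -7 + \frac{1}{K + \left(3 + K\right) \left(0 + K\right)} = -7 + \frac{1}{K + \left(3 + K\right) K} = -7 + \frac{1}{K + K \left(3 + K\right)}$)
$\frac{47911 + \left(V{\left(5 \right)} + 54\right) \left(-1\right)}{28110 + 31511} = \frac{47911 + \left(\frac{1 - 140 - 7 \cdot 5^{2}}{5 \left(4 + 5\right)} + 54\right) \left(-1\right)}{28110 + 31511} = \frac{47911 + \left(\frac{1 - 140 - 175}{5 \cdot 9} + 54\right) \left(-1\right)}{59621} = \left(47911 + \left(\frac{1}{5} \cdot \frac{1}{9} \left(1 - 140 - 175\right) + 54\right) \left(-1\right)\right) \frac{1}{59621} = \left(47911 + \left(\frac{1}{5} \cdot \frac{1}{9} \left(-314\right) + 54\right) \left(-1\right)\right) \frac{1}{59621} = \left(47911 + \left(- \frac{314}{45} + 54\right) \left(-1\right)\right) \frac{1}{59621} = \left(47911 + \frac{2116}{45} \left(-1\right)\right) \frac{1}{59621} = \left(47911 - \frac{2116}{45}\right) \frac{1}{59621} = \frac{2153879}{45} \cdot \frac{1}{59621} = \frac{2153879}{2682945}$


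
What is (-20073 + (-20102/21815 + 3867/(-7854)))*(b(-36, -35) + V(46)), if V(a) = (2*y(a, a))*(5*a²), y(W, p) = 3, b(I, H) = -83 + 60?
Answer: -72752390671708817/57111670 ≈ -1.2739e+9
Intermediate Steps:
b(I, H) = -23
V(a) = 30*a² (V(a) = (2*3)*(5*a²) = 6*(5*a²) = 30*a²)
(-20073 + (-20102/21815 + 3867/(-7854)))*(b(-36, -35) + V(46)) = (-20073 + (-20102/21815 + 3867/(-7854)))*(-23 + 30*46²) = (-20073 + (-20102*1/21815 + 3867*(-1/7854)))*(-23 + 30*2116) = (-20073 + (-20102/21815 - 1289/2618))*(-23 + 63480) = (-20073 - 80746571/57111670)*63457 = -1146483298481/57111670*63457 = -72752390671708817/57111670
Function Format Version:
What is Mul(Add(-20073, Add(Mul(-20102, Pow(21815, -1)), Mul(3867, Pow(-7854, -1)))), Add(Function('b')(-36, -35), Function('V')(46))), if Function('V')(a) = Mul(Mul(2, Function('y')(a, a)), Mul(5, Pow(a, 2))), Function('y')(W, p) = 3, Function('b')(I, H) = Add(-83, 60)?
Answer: Rational(-72752390671708817, 57111670) ≈ -1.2739e+9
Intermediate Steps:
Function('b')(I, H) = -23
Function('V')(a) = Mul(30, Pow(a, 2)) (Function('V')(a) = Mul(Mul(2, 3), Mul(5, Pow(a, 2))) = Mul(6, Mul(5, Pow(a, 2))) = Mul(30, Pow(a, 2)))
Mul(Add(-20073, Add(Mul(-20102, Pow(21815, -1)), Mul(3867, Pow(-7854, -1)))), Add(Function('b')(-36, -35), Function('V')(46))) = Mul(Add(-20073, Add(Mul(-20102, Pow(21815, -1)), Mul(3867, Pow(-7854, -1)))), Add(-23, Mul(30, Pow(46, 2)))) = Mul(Add(-20073, Add(Mul(-20102, Rational(1, 21815)), Mul(3867, Rational(-1, 7854)))), Add(-23, Mul(30, 2116))) = Mul(Add(-20073, Add(Rational(-20102, 21815), Rational(-1289, 2618))), Add(-23, 63480)) = Mul(Add(-20073, Rational(-80746571, 57111670)), 63457) = Mul(Rational(-1146483298481, 57111670), 63457) = Rational(-72752390671708817, 57111670)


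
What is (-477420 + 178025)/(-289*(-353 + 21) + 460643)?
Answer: -299395/556591 ≈ -0.53791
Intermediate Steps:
(-477420 + 178025)/(-289*(-353 + 21) + 460643) = -299395/(-289*(-332) + 460643) = -299395/(95948 + 460643) = -299395/556591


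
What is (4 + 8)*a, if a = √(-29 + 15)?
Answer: 12*I*√14 ≈ 44.9*I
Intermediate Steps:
a = I*√14 (a = √(-14) = I*√14 ≈ 3.7417*I)
(4 + 8)*a = (4 + 8)*(I*√14) = 12*(I*√14) = 12*I*√14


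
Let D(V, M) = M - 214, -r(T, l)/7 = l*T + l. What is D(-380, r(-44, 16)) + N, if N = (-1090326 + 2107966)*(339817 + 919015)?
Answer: 1281037801082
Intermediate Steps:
r(T, l) = -7*l - 7*T*l (r(T, l) = -7*(l*T + l) = -7*(T*l + l) = -7*(l + T*l) = -7*l - 7*T*l)
D(V, M) = -214 + M
N = 1281037796480 (N = 1017640*1258832 = 1281037796480)
D(-380, r(-44, 16)) + N = (-214 - 7*16*(1 - 44)) + 1281037796480 = (-214 - 7*16*(-43)) + 1281037796480 = (-214 + 4816) + 1281037796480 = 4602 + 1281037796480 = 1281037801082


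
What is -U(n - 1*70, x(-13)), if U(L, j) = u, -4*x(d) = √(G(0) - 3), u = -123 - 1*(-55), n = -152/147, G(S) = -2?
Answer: 68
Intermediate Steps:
n = -152/147 (n = -152*1/147 = -152/147 ≈ -1.0340)
u = -68 (u = -123 + 55 = -68)
x(d) = -I*√5/4 (x(d) = -√(-2 - 3)/4 = -I*√5/4)
U(L, j) = -68
-U(n - 1*70, x(-13)) = -1*(-68) = 68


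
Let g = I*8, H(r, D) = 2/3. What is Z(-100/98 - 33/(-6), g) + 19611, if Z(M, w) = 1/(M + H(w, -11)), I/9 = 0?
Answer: 29671737/1513 ≈ 19611.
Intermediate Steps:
H(r, D) = ⅔ (H(r, D) = 2*(⅓) = ⅔)
I = 0 (I = 9*0 = 0)
g = 0 (g = 0*8 = 0)
Z(M, w) = 1/(⅔ + M) (Z(M, w) = 1/(M + ⅔) = 1/(⅔ + M))
Z(-100/98 - 33/(-6), g) + 19611 = 3/(2 + 3*(-100/98 - 33/(-6))) + 19611 = 3/(2 + 3*(-100*1/98 - 33*(-⅙))) + 19611 = 3/(2 + 3*(-50/49 + 11/2)) + 19611 = 3/(2 + 3*(439/98)) + 19611 = 3/(2 + 1317/98) + 19611 = 3/(1513/98) + 19611 = 3*(98/1513) + 19611 = 294/1513 + 19611 = 29671737/1513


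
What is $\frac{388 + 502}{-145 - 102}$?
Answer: $- \frac{890}{247} \approx -3.6032$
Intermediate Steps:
$\frac{388 + 502}{-145 - 102} = \frac{890}{-247} = 890 \left(- \frac{1}{247}\right) = - \frac{890}{247}$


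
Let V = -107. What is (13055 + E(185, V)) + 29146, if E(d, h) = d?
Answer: 42386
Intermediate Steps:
(13055 + E(185, V)) + 29146 = (13055 + 185) + 29146 = 13240 + 29146 = 42386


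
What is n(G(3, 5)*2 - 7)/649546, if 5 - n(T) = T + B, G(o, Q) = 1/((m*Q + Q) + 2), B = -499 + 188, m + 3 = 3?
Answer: 2259/4546822 ≈ 0.00049683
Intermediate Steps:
m = 0 (m = -3 + 3 = 0)
B = -311
G(o, Q) = 1/(2 + Q) (G(o, Q) = 1/((0*Q + Q) + 2) = 1/((0 + Q) + 2) = 1/(Q + 2) = 1/(2 + Q))
n(T) = 316 - T (n(T) = 5 - (T - 311) = 5 - (-311 + T) = 5 + (311 - T) = 316 - T)
n(G(3, 5)*2 - 7)/649546 = (316 - (2/(2 + 5) - 7))/649546 = (316 - (2/7 - 7))*(1/649546) = (316 - 1*(-47/7))*(1/649546) = (316 + 47/7)*(1/649546) = (2259/7)*(1/649546) = 2259/4546822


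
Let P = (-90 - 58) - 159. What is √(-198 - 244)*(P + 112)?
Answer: -195*I*√442 ≈ -4099.6*I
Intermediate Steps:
P = -307 (P = -148 - 159 = -307)
√(-198 - 244)*(P + 112) = √(-198 - 244)*(-307 + 112) = √(-442)*(-195) = (I*√442)*(-195) = -195*I*√442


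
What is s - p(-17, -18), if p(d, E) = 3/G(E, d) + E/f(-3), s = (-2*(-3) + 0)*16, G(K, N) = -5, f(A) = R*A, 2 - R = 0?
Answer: 468/5 ≈ 93.600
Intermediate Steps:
R = 2 (R = 2 - 1*0 = 2 + 0 = 2)
f(A) = 2*A
s = 96 (s = (6 + 0)*16 = 6*16 = 96)
p(d, E) = -⅗ - E/6 (p(d, E) = 3/(-5) + E/((2*(-3))) = 3*(-⅕) + E/(-6) = -⅗ + E*(-⅙) = -⅗ - E/6)
s - p(-17, -18) = 96 - (-⅗ - ⅙*(-18)) = 96 - (-⅗ + 3) = 96 - 1*12/5 = 96 - 12/5 = 468/5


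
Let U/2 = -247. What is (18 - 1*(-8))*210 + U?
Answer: 4966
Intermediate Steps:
U = -494 (U = 2*(-247) = -494)
(18 - 1*(-8))*210 + U = (18 - 1*(-8))*210 - 494 = (18 + 8)*210 - 494 = 26*210 - 494 = 5460 - 494 = 4966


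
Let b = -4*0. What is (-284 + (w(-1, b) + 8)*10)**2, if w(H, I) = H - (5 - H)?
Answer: 75076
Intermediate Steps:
b = 0
w(H, I) = -5 + 2*H (w(H, I) = H + (-5 + H) = -5 + 2*H)
(-284 + (w(-1, b) + 8)*10)**2 = (-284 + ((-5 + 2*(-1)) + 8)*10)**2 = (-284 + ((-5 - 2) + 8)*10)**2 = (-284 + (-7 + 8)*10)**2 = (-284 + 1*10)**2 = (-284 + 10)**2 = (-274)**2 = 75076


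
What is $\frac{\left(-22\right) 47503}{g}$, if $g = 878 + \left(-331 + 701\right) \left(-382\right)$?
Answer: $\frac{522533}{70231} \approx 7.4402$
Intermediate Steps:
$g = -140462$ ($g = 878 + 370 \left(-382\right) = 878 - 141340 = -140462$)
$\frac{\left(-22\right) 47503}{g} = \frac{\left(-22\right) 47503}{-140462} = \left(-1045066\right) \left(- \frac{1}{140462}\right) = \frac{522533}{70231}$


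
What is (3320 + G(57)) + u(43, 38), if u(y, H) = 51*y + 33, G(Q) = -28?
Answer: 5518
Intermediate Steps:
u(y, H) = 33 + 51*y
(3320 + G(57)) + u(43, 38) = (3320 - 28) + (33 + 51*43) = 3292 + (33 + 2193) = 3292 + 2226 = 5518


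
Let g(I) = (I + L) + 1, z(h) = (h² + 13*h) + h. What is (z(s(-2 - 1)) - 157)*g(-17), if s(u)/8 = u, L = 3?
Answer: -1079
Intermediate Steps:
s(u) = 8*u
z(h) = h² + 14*h
g(I) = 4 + I (g(I) = (I + 3) + 1 = (3 + I) + 1 = 4 + I)
(z(s(-2 - 1)) - 157)*g(-17) = ((8*(-2 - 1))*(14 + 8*(-2 - 1)) - 157)*(4 - 17) = ((8*(-3))*(14 + 8*(-3)) - 157)*(-13) = (-24*(14 - 24) - 157)*(-13) = (-24*(-10) - 157)*(-13) = (240 - 157)*(-13) = 83*(-13) = -1079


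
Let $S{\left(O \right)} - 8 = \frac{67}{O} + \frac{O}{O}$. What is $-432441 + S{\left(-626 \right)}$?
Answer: $- \frac{270702499}{626} \approx -4.3243 \cdot 10^{5}$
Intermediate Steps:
$S{\left(O \right)} = 9 + \frac{67}{O}$ ($S{\left(O \right)} = 8 + \left(\frac{67}{O} + \frac{O}{O}\right) = 8 + \left(\frac{67}{O} + 1\right) = 8 + \left(1 + \frac{67}{O}\right) = 9 + \frac{67}{O}$)
$-432441 + S{\left(-626 \right)} = -432441 + \left(9 + \frac{67}{-626}\right) = -432441 + \left(9 + 67 \left(- \frac{1}{626}\right)\right) = -432441 + \left(9 - \frac{67}{626}\right) = -432441 + \frac{5567}{626} = - \frac{270702499}{626}$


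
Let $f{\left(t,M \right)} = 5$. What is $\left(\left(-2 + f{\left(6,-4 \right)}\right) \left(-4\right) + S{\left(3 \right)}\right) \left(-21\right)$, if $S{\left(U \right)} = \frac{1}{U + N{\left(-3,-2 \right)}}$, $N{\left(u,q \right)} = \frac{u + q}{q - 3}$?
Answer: $\frac{987}{4} \approx 246.75$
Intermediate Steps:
$N{\left(u,q \right)} = \frac{q + u}{-3 + q}$
$S{\left(U \right)} = \frac{1}{1 + U}$ ($S{\left(U \right)} = \frac{1}{U + \frac{-2 - 3}{-3 - 2}} = \frac{1}{U + \frac{1}{-5} \left(-5\right)} = \frac{1}{U - -1} = \frac{1}{U + 1} = \frac{1}{1 + U}$)
$\left(\left(-2 + f{\left(6,-4 \right)}\right) \left(-4\right) + S{\left(3 \right)}\right) \left(-21\right) = \left(\left(-2 + 5\right) \left(-4\right) + \frac{1}{1 + 3}\right) \left(-21\right) = \left(3 \left(-4\right) + \frac{1}{4}\right) \left(-21\right) = \left(-12 + \frac{1}{4}\right) \left(-21\right) = \left(- \frac{47}{4}\right) \left(-21\right) = \frac{987}{4}$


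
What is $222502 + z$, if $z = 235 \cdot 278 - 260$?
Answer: $287572$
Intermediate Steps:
$z = 65070$ ($z = 65330 - 260 = 65070$)
$222502 + z = 222502 + 65070 = 287572$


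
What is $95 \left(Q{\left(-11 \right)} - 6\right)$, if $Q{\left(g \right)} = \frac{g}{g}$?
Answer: $-475$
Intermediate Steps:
$Q{\left(g \right)} = 1$
$95 \left(Q{\left(-11 \right)} - 6\right) = 95 \left(1 - 6\right) = 95 \left(-5\right) = -475$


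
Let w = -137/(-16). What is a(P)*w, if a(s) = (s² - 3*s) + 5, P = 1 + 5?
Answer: 3151/16 ≈ 196.94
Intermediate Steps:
w = 137/16 (w = -137*(-1/16) = 137/16 ≈ 8.5625)
P = 6
a(s) = 5 + s² - 3*s
a(P)*w = (5 + 6² - 3*6)*(137/16) = (5 + 36 - 18)*(137/16) = 23*(137/16) = 3151/16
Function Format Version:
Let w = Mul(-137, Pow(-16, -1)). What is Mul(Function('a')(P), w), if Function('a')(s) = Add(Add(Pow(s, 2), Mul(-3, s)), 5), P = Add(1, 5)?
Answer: Rational(3151, 16) ≈ 196.94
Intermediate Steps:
w = Rational(137, 16) (w = Mul(-137, Rational(-1, 16)) = Rational(137, 16) ≈ 8.5625)
P = 6
Function('a')(s) = Add(5, Pow(s, 2), Mul(-3, s))
Mul(Function('a')(P), w) = Mul(Add(5, Pow(6, 2), Mul(-3, 6)), Rational(137, 16)) = Mul(Add(5, 36, -18), Rational(137, 16)) = Mul(23, Rational(137, 16)) = Rational(3151, 16)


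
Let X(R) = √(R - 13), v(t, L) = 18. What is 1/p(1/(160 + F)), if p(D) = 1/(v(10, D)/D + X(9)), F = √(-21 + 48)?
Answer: 2880 + 2*I + 54*√3 ≈ 2973.5 + 2.0*I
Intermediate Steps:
F = 3*√3 (F = √27 = 3*√3 ≈ 5.1962)
X(R) = √(-13 + R)
p(D) = 1/(2*I + 18/D) (p(D) = 1/(18/D + √(-13 + 9)) = 1/(18/D + √(-4)) = 1/(18/D + 2*I) = 1/(2*I + 18/D))
1/p(1/(160 + F)) = 1/(1/(2*(160 + 3*√3)*(9 + I/(160 + 3*√3)))) = 1/(1/(2*(9 + I/(160 + 3*√3))*(160 + 3*√3))) = 2*(9 + I/(160 + 3*√3))*(160 + 3*√3)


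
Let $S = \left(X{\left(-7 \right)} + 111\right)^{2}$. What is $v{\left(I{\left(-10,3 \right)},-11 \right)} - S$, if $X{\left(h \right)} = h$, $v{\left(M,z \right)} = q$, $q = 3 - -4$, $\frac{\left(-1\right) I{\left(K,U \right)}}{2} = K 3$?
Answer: $-10809$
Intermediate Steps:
$I{\left(K,U \right)} = - 6 K$ ($I{\left(K,U \right)} = - 2 K 3 = - 2 \cdot 3 K = - 6 K$)
$q = 7$ ($q = 3 + 4 = 7$)
$v{\left(M,z \right)} = 7$
$S = 10816$ ($S = \left(-7 + 111\right)^{2} = 104^{2} = 10816$)
$v{\left(I{\left(-10,3 \right)},-11 \right)} - S = 7 - 10816 = -10809$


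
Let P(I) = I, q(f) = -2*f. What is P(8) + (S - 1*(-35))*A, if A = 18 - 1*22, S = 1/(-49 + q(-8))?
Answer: -4352/33 ≈ -131.88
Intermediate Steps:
S = -1/33 (S = 1/(-49 - 2*(-8)) = 1/(-49 + 16) = 1/(-33) = -1/33 ≈ -0.030303)
A = -4 (A = 18 - 22 = -4)
P(8) + (S - 1*(-35))*A = 8 + (-1/33 - 1*(-35))*(-4) = 8 + (-1/33 + 35)*(-4) = 8 + (1154/33)*(-4) = 8 - 4616/33 = -4352/33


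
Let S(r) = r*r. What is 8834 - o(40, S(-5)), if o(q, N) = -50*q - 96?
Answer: 10930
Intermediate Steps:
S(r) = r**2
o(q, N) = -96 - 50*q
8834 - o(40, S(-5)) = 8834 - (-96 - 50*40) = 8834 - (-96 - 2000) = 8834 - 1*(-2096) = 8834 + 2096 = 10930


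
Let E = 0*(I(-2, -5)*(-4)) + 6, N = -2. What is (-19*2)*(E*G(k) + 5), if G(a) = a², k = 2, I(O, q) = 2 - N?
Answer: -1102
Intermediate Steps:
I(O, q) = 4 (I(O, q) = 2 - 1*(-2) = 2 + 2 = 4)
E = 6 (E = 0*(4*(-4)) + 6 = 0*(-16) + 6 = 0 + 6 = 6)
(-19*2)*(E*G(k) + 5) = (-19*2)*(6*2² + 5) = -38*(6*4 + 5) = -38*(24 + 5) = -38*29 = -1102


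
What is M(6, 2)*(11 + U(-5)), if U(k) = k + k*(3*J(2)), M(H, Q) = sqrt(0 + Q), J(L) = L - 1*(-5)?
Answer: -99*sqrt(2) ≈ -140.01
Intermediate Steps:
J(L) = 5 + L (J(L) = L + 5 = 5 + L)
M(H, Q) = sqrt(Q)
U(k) = 22*k (U(k) = k + k*(3*(5 + 2)) = k + k*(3*7) = k + k*21 = k + 21*k = 22*k)
M(6, 2)*(11 + U(-5)) = sqrt(2)*(11 + 22*(-5)) = sqrt(2)*(11 - 110) = sqrt(2)*(-99) = -99*sqrt(2)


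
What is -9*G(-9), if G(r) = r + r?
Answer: 162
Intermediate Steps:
G(r) = 2*r
-9*G(-9) = -18*(-9) = -9*(-18) = 162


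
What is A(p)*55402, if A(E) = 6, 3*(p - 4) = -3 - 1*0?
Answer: 332412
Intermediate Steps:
p = 3 (p = 4 + (-3 - 1*0)/3 = 4 + (-3 + 0)/3 = 4 + (⅓)*(-3) = 4 - 1 = 3)
A(p)*55402 = 6*55402 = 332412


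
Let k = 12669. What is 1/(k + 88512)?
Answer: 1/101181 ≈ 9.8833e-6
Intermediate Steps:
1/(k + 88512) = 1/(12669 + 88512) = 1/101181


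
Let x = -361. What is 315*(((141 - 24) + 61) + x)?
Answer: -57645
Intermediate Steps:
315*(((141 - 24) + 61) + x) = 315*(((141 - 24) + 61) - 361) = 315*((117 + 61) - 361) = 315*(178 - 361) = 315*(-183) = -57645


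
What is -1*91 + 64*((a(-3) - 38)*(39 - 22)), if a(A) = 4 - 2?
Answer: -39259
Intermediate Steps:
a(A) = 2
-1*91 + 64*((a(-3) - 38)*(39 - 22)) = -1*91 + 64*((2 - 38)*(39 - 22)) = -91 + 64*(-36*17) = -91 + 64*(-612) = -91 - 39168 = -39259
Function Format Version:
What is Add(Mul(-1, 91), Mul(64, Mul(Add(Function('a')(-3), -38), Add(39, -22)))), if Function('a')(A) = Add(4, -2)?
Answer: -39259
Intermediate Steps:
Function('a')(A) = 2
Add(Mul(-1, 91), Mul(64, Mul(Add(Function('a')(-3), -38), Add(39, -22)))) = Add(Mul(-1, 91), Mul(64, Mul(Add(2, -38), Add(39, -22)))) = Add(-91, Mul(64, Mul(-36, 17))) = Add(-91, Mul(64, -612)) = Add(-91, -39168) = -39259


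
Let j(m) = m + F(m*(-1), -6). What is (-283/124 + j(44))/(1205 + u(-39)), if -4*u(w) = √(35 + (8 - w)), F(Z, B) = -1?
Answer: 4056030/120033643 + 1683*√82/240067286 ≈ 0.033854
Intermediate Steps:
j(m) = -1 + m (j(m) = m - 1 = -1 + m)
u(w) = -√(43 - w)/4 (u(w) = -√(35 + (8 - w))/4 = -√(43 - w)/4)
(-283/124 + j(44))/(1205 + u(-39)) = (-283/124 + (-1 + 44))/(1205 - √(43 - 1*(-39))/4) = (-283*1/124 + 43)/(1205 - √(43 + 39)/4) = (-283/124 + 43)/(1205 - √82/4) = 5049/(124*(1205 - √82/4))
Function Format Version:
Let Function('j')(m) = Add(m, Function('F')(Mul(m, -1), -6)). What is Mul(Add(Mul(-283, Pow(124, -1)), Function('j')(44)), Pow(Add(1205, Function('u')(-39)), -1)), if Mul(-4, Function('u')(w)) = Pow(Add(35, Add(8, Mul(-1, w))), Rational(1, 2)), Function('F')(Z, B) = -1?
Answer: Add(Rational(4056030, 120033643), Mul(Rational(1683, 240067286), Pow(82, Rational(1, 2)))) ≈ 0.033854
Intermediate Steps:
Function('j')(m) = Add(-1, m) (Function('j')(m) = Add(m, -1) = Add(-1, m))
Function('u')(w) = Mul(Rational(-1, 4), Pow(Add(43, Mul(-1, w)), Rational(1, 2))) (Function('u')(w) = Mul(Rational(-1, 4), Pow(Add(35, Add(8, Mul(-1, w))), Rational(1, 2))) = Mul(Rational(-1, 4), Pow(Add(43, Mul(-1, w)), Rational(1, 2))))
Mul(Add(Mul(-283, Pow(124, -1)), Function('j')(44)), Pow(Add(1205, Function('u')(-39)), -1)) = Mul(Add(Mul(-283, Pow(124, -1)), Add(-1, 44)), Pow(Add(1205, Mul(Rational(-1, 4), Pow(Add(43, Mul(-1, -39)), Rational(1, 2)))), -1)) = Mul(Add(Mul(-283, Rational(1, 124)), 43), Pow(Add(1205, Mul(Rational(-1, 4), Pow(Add(43, 39), Rational(1, 2)))), -1)) = Mul(Add(Rational(-283, 124), 43), Pow(Add(1205, Mul(Rational(-1, 4), Pow(82, Rational(1, 2)))), -1)) = Mul(Rational(5049, 124), Pow(Add(1205, Mul(Rational(-1, 4), Pow(82, Rational(1, 2)))), -1))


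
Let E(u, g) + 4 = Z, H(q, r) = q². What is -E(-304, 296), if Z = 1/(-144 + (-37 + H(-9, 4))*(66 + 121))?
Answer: 32335/8084 ≈ 3.9999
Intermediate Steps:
Z = 1/8084 (Z = 1/(-144 + (-37 + (-9)²)*(66 + 121)) = 1/(-144 + (-37 + 81)*187) = 1/(-144 + 44*187) = 1/(-144 + 8228) = 1/8084 ≈ 0.00012370)
E(u, g) = -32335/8084 (E(u, g) = -4 + 1/8084 = -32335/8084)
-E(-304, 296) = -1*(-32335/8084) = 32335/8084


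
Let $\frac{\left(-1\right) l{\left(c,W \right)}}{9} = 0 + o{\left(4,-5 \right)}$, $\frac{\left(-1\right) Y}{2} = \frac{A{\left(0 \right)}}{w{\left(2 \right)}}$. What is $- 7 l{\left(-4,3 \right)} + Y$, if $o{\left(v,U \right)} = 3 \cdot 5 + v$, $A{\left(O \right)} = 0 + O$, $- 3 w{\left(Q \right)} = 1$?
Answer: $1197$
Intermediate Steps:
$w{\left(Q \right)} = - \frac{1}{3}$ ($w{\left(Q \right)} = \left(- \frac{1}{3}\right) 1 = - \frac{1}{3}$)
$A{\left(O \right)} = O$
$Y = 0$ ($Y = - 2 \frac{0}{- \frac{1}{3}} = - 2 \cdot 0 \left(-3\right) = \left(-2\right) 0 = 0$)
$o{\left(v,U \right)} = 15 + v$
$l{\left(c,W \right)} = -171$ ($l{\left(c,W \right)} = - 9 \left(0 + \left(15 + 4\right)\right) = - 9 \left(0 + 19\right) = \left(-9\right) 19 = -171$)
$- 7 l{\left(-4,3 \right)} + Y = \left(-7\right) \left(-171\right) + 0 = 1197 + 0 = 1197$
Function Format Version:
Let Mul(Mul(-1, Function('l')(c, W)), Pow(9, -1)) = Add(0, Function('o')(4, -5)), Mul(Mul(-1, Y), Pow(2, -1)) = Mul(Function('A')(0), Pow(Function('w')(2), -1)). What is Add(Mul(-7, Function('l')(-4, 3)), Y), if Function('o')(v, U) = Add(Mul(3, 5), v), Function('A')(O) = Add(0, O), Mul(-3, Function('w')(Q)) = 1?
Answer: 1197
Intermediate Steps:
Function('w')(Q) = Rational(-1, 3) (Function('w')(Q) = Mul(Rational(-1, 3), 1) = Rational(-1, 3))
Function('A')(O) = O
Y = 0 (Y = Mul(-2, Mul(0, Pow(Rational(-1, 3), -1))) = Mul(-2, Mul(0, -3)) = Mul(-2, 0) = 0)
Function('o')(v, U) = Add(15, v)
Function('l')(c, W) = -171 (Function('l')(c, W) = Mul(-9, Add(0, Add(15, 4))) = Mul(-9, Add(0, 19)) = Mul(-9, 19) = -171)
Add(Mul(-7, Function('l')(-4, 3)), Y) = Add(Mul(-7, -171), 0) = Add(1197, 0) = 1197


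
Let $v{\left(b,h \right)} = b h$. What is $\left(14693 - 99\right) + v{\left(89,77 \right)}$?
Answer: $21447$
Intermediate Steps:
$\left(14693 - 99\right) + v{\left(89,77 \right)} = \left(14693 - 99\right) + 89 \cdot 77 = 14594 + 6853 = 21447$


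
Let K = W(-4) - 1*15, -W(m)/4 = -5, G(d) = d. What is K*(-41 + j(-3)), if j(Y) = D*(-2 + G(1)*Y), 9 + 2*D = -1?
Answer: -80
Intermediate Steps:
D = -5 (D = -9/2 + (½)*(-1) = -9/2 - ½ = -5)
W(m) = 20 (W(m) = -4*(-5) = 20)
j(Y) = 10 - 5*Y (j(Y) = -5*(-2 + 1*Y) = -5*(-2 + Y) = 10 - 5*Y)
K = 5 (K = 20 - 1*15 = 20 - 15 = 5)
K*(-41 + j(-3)) = 5*(-41 + (10 - 5*(-3))) = 5*(-41 + (10 + 15)) = 5*(-41 + 25) = 5*(-16) = -80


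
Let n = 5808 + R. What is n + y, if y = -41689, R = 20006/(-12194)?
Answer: -31253780/871 ≈ -35883.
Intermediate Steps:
R = -1429/871 (R = 20006*(-1/12194) = -1429/871 ≈ -1.6406)
n = 5057339/871 (n = 5808 - 1429/871 = 5057339/871 ≈ 5806.4)
n + y = 5057339/871 - 41689 = -31253780/871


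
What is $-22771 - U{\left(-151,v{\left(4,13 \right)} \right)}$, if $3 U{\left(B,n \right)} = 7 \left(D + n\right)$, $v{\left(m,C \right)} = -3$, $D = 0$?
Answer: $-22764$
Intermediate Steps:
$U{\left(B,n \right)} = \frac{7 n}{3}$ ($U{\left(B,n \right)} = \frac{7 \left(0 + n\right)}{3} = \frac{7 n}{3}$)
$-22771 - U{\left(-151,v{\left(4,13 \right)} \right)} = -22771 - \frac{7}{3} \left(-3\right) = -22771 - -7 = -22771 + 7 = -22764$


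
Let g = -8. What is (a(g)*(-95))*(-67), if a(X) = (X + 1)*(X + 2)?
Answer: 267330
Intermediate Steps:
a(X) = (1 + X)*(2 + X)
(a(g)*(-95))*(-67) = ((2 + (-8)² + 3*(-8))*(-95))*(-67) = ((2 + 64 - 24)*(-95))*(-67) = (42*(-95))*(-67) = -3990*(-67) = 267330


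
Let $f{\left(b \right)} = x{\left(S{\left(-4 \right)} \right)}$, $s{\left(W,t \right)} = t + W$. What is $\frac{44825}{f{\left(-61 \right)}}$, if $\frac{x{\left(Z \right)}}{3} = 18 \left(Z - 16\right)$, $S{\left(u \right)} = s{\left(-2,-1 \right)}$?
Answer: $- \frac{44825}{1026} \approx -43.689$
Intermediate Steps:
$s{\left(W,t \right)} = W + t$
$S{\left(u \right)} = -3$ ($S{\left(u \right)} = -2 - 1 = -3$)
$x{\left(Z \right)} = -864 + 54 Z$ ($x{\left(Z \right)} = 3 \cdot 18 \left(Z - 16\right) = 3 \cdot 18 \left(-16 + Z\right) = 3 \left(-288 + 18 Z\right) = -864 + 54 Z$)
$f{\left(b \right)} = -1026$ ($f{\left(b \right)} = -864 + 54 \left(-3\right) = -864 - 162 = -1026$)
$\frac{44825}{f{\left(-61 \right)}} = \frac{44825}{-1026} = 44825 \left(- \frac{1}{1026}\right) = - \frac{44825}{1026}$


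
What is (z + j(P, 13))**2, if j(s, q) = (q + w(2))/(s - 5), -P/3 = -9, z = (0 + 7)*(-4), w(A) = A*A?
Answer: 358801/484 ≈ 741.32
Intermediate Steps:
w(A) = A**2
z = -28 (z = 7*(-4) = -28)
P = 27 (P = -3*(-9) = 27)
j(s, q) = (4 + q)/(-5 + s) (j(s, q) = (q + 2**2)/(s - 5) = (q + 4)/(-5 + s) = (4 + q)/(-5 + s))
(z + j(P, 13))**2 = (-28 + (4 + 13)/(-5 + 27))**2 = (-28 + 17/22)**2 = (-599/22)**2 = 358801/484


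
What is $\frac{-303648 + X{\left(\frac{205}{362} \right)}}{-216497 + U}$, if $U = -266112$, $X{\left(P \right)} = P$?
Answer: $\frac{109920371}{174704458} \approx 0.62918$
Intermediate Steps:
$\frac{-303648 + X{\left(\frac{205}{362} \right)}}{-216497 + U} = \frac{-303648 + \frac{205}{362}}{-216497 - 266112} = \frac{-303648 + 205 \cdot \frac{1}{362}}{-482609} = \left(-303648 + \frac{205}{362}\right) \left(- \frac{1}{482609}\right) = \left(- \frac{109920371}{362}\right) \left(- \frac{1}{482609}\right) = \frac{109920371}{174704458}$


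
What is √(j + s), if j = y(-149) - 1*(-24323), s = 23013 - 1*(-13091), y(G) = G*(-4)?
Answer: √61023 ≈ 247.03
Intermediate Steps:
y(G) = -4*G
s = 36104 (s = 23013 + 13091 = 36104)
j = 24919 (j = -4*(-149) - 1*(-24323) = 596 + 24323 = 24919)
√(j + s) = √(24919 + 36104) = √61023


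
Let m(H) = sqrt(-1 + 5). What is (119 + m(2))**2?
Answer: 14641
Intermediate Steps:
m(H) = 2 (m(H) = sqrt(4) = 2)
(119 + m(2))**2 = (119 + 2)**2 = 121**2 = 14641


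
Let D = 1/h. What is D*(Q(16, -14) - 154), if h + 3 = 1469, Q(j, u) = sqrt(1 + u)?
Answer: -77/733 + I*sqrt(13)/1466 ≈ -0.10505 + 0.0024594*I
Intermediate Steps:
h = 1466 (h = -3 + 1469 = 1466)
D = 1/1466 ≈ 0.00068213
D*(Q(16, -14) - 154) = (sqrt(1 - 14) - 154)/1466 = (sqrt(-13) - 154)/1466 = (I*sqrt(13) - 154)/1466 = (-154 + I*sqrt(13))/1466 = -77/733 + I*sqrt(13)/1466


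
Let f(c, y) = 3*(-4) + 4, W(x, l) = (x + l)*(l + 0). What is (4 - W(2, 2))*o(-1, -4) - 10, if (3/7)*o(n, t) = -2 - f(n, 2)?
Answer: -66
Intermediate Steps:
W(x, l) = l*(l + x) (W(x, l) = (l + x)*l = l*(l + x))
f(c, y) = -8 (f(c, y) = -12 + 4 = -8)
o(n, t) = 14 (o(n, t) = 7*(-2 - 1*(-8))/3 = 7*(-2 + 8)/3 = (7/3)*6 = 14)
(4 - W(2, 2))*o(-1, -4) - 10 = (4 - 2*(2 + 2))*14 - 10 = (4 - 2*4)*14 - 10 = (4 - 1*8)*14 - 10 = (4 - 8)*14 - 10 = -4*14 - 10 = -56 - 10 = -66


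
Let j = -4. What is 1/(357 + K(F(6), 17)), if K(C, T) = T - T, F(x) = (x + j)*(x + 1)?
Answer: 1/357 ≈ 0.0028011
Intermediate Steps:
F(x) = (1 + x)*(-4 + x) (F(x) = (x - 4)*(x + 1) = (-4 + x)*(1 + x) = (1 + x)*(-4 + x))
K(C, T) = 0
1/(357 + K(F(6), 17)) = 1/(357 + 0) = 1/357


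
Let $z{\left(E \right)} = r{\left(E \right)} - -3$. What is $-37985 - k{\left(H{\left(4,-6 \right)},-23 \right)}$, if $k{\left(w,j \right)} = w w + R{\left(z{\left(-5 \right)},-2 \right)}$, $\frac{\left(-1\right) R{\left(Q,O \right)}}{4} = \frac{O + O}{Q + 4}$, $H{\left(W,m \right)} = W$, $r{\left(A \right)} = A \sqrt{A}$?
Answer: $- \frac{3306143}{87} - \frac{40 i \sqrt{5}}{87} \approx -38002.0 - 1.0281 i$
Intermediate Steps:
$r{\left(A \right)} = A^{\frac{3}{2}}$
$z{\left(E \right)} = 3 + E^{\frac{3}{2}}$ ($z{\left(E \right)} = E^{\frac{3}{2}} - -3 = E^{\frac{3}{2}} + 3 = 3 + E^{\frac{3}{2}}$)
$R{\left(Q,O \right)} = - \frac{8 O}{4 + Q}$ ($R{\left(Q,O \right)} = - 4 \frac{O + O}{Q + 4} = - 4 \frac{2 O}{4 + Q} = - \frac{8 O}{4 + Q}$)
$k{\left(w,j \right)} = w^{2} + \frac{16}{7 - 5 i \sqrt{5}}$ ($k{\left(w,j \right)} = w w - - \frac{16}{4 + \left(3 + \left(-5\right)^{\frac{3}{2}}\right)} = w^{2} - - \frac{16}{4 + \left(3 - 5 i \sqrt{5}\right)} = w^{2} - - \frac{16}{7 - 5 i \sqrt{5}} = w^{2} + \frac{16}{7 - 5 i \sqrt{5}}$)
$-37985 - k{\left(H{\left(4,-6 \right)},-23 \right)} = -37985 - \left(\frac{56}{87} + 4^{2} + \frac{40 i \sqrt{5}}{87}\right) = -37985 - \left(\frac{56}{87} + 16 + \frac{40 i \sqrt{5}}{87}\right) = -37985 - \left(\frac{1448}{87} + \frac{40 i \sqrt{5}}{87}\right) = - \frac{3306143}{87} - \frac{40 i \sqrt{5}}{87}$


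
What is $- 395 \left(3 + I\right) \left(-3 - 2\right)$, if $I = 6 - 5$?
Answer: $7900$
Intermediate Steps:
$I = 1$ ($I = 6 - 5 = 1$)
$- 395 \left(3 + I\right) \left(-3 - 2\right) = - 395 \left(3 + 1\right) \left(-3 - 2\right) = - 395 \cdot 4 \left(-5\right) = \left(-395\right) \left(-20\right) = 7900$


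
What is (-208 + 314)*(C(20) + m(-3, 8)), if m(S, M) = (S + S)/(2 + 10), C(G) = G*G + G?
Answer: 44467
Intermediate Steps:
C(G) = G + G² (C(G) = G² + G = G + G²)
m(S, M) = S/6 (m(S, M) = (2*S)/12 = (2*S)*(1/12) = S/6)
(-208 + 314)*(C(20) + m(-3, 8)) = (-208 + 314)*(20*(1 + 20) + (⅙)*(-3)) = 106*(20*21 - ½) = 106*(420 - ½) = 106*(839/2) = 44467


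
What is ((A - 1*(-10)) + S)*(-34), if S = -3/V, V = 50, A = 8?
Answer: -15249/25 ≈ -609.96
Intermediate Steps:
S = -3/50 ≈ -0.060000
((A - 1*(-10)) + S)*(-34) = ((8 - 1*(-10)) - 3/50)*(-34) = ((8 + 10) - 3/50)*(-34) = (18 - 3/50)*(-34) = (897/50)*(-34) = -15249/25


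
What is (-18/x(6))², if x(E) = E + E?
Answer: 9/4 ≈ 2.2500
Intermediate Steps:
x(E) = 2*E
(-18/x(6))² = (-18/(2*6))² = (-18/12)² = (-18*1/12)² = (-3/2)² = 9/4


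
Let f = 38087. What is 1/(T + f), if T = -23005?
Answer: 1/15082 ≈ 6.6304e-5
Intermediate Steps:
1/(T + f) = 1/(-23005 + 38087) = 1/15082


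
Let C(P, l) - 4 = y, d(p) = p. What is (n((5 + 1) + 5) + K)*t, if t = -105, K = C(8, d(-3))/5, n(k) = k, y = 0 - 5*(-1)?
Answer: -1344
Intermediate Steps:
y = 5 (y = 0 + 5 = 5)
C(P, l) = 9 (C(P, l) = 4 + 5 = 9)
K = 9/5 ≈ 1.8000
(n((5 + 1) + 5) + K)*t = (((5 + 1) + 5) + 9/5)*(-105) = ((6 + 5) + 9/5)*(-105) = (11 + 9/5)*(-105) = (64/5)*(-105) = -1344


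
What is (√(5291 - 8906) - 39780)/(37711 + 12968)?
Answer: -4420/5631 + I*√3615/50679 ≈ -0.78494 + 0.0011864*I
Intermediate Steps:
(√(5291 - 8906) - 39780)/(37711 + 12968) = (√(-3615) - 39780)/50679 = (I*√3615 - 39780)*(1/50679) = (-39780 + I*√3615)*(1/50679) = -4420/5631 + I*√3615/50679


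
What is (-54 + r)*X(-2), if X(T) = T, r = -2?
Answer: 112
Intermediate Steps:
(-54 + r)*X(-2) = (-54 - 2)*(-2) = -56*(-2) = 112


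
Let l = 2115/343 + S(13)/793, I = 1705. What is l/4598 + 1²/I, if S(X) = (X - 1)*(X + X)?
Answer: 2729009/1355601170 ≈ 0.0020131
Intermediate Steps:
S(X) = 2*X*(-1 + X) (S(X) = (-1 + X)*(2*X) = 2*X*(-1 + X))
l = 137247/20923 (l = 2115/343 + (2*13*(-1 + 13))/793 = 2115*(1/343) + (2*13*12)*(1/793) = 2115/343 + 312*(1/793) = 2115/343 + 24/61 = 137247/20923 ≈ 6.5596)
l/4598 + 1²/I = (137247/20923)/4598 + 1²/1705 = (137247/20923)*(1/4598) + 1*(1/1705) = 12477/8745814 + 1/1705 = 2729009/1355601170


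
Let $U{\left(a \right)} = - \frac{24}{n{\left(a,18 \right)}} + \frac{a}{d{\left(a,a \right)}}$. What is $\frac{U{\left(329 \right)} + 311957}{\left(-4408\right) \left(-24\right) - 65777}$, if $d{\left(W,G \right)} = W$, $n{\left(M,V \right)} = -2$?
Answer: $\frac{62394}{8003} \approx 7.7963$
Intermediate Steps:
$U{\left(a \right)} = 13$ ($U{\left(a \right)} = - \frac{24}{-2} + \frac{a}{a} = \left(-24\right) \left(- \frac{1}{2}\right) + 1 = 12 + 1 = 13$)
$\frac{U{\left(329 \right)} + 311957}{\left(-4408\right) \left(-24\right) - 65777} = \frac{13 + 311957}{\left(-4408\right) \left(-24\right) - 65777} = \frac{311970}{105792 - 65777} = \frac{311970}{40015} = 311970 \cdot \frac{1}{40015} = \frac{62394}{8003}$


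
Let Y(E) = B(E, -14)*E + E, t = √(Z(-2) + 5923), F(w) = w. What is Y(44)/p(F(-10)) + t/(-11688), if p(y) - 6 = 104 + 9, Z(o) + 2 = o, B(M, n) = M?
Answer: 1980/119 - √5919/11688 ≈ 16.632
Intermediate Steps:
Z(o) = -2 + o
p(y) = 119 (p(y) = 6 + (104 + 9) = 6 + 113 = 119)
t = √5919 (t = √((-2 - 2) + 5923) = √(-4 + 5923) = √5919 ≈ 76.935)
Y(E) = E + E² (Y(E) = E*E + E = E² + E = E + E²)
Y(44)/p(F(-10)) + t/(-11688) = (44*(1 + 44))/119 + √5919/(-11688) = (44*45)*(1/119) + √5919*(-1/11688) = 1980*(1/119) - √5919/11688 = 1980/119 - √5919/11688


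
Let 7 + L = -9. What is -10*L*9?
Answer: 1440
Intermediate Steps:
L = -16 (L = -7 - 9 = -16)
-10*L*9 = -10*(-16)*9 = 160*9 = 1440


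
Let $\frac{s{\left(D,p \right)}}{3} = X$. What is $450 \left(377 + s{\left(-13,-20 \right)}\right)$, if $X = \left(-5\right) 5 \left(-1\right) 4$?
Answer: $304650$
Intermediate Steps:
$X = 100$ ($X = \left(-25\right) \left(-1\right) 4 = 25 \cdot 4 = 100$)
$s{\left(D,p \right)} = 300$ ($s{\left(D,p \right)} = 3 \cdot 100 = 300$)
$450 \left(377 + s{\left(-13,-20 \right)}\right) = 450 \left(377 + 300\right) = 450 \cdot 677 = 304650$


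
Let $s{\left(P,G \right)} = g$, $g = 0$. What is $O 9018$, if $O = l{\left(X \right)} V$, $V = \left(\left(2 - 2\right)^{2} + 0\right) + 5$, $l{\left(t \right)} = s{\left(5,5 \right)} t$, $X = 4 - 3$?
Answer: $0$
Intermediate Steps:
$s{\left(P,G \right)} = 0$
$X = 1$
$l{\left(t \right)} = 0$ ($l{\left(t \right)} = 0 t = 0$)
$V = 5$ ($V = \left(0^{2} + 0\right) + 5 = \left(0 + 0\right) + 5 = 0 + 5 = 5$)
$O = 0$ ($O = 0 \cdot 5 = 0$)
$O 9018 = 0 \cdot 9018 = 0$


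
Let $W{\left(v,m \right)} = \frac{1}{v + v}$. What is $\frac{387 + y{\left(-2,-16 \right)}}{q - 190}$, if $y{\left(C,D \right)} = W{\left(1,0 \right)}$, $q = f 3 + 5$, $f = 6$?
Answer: $- \frac{775}{334} \approx -2.3204$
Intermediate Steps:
$W{\left(v,m \right)} = \frac{1}{2 v}$
$q = 23$ ($q = 6 \cdot 3 + 5 = 18 + 5 = 23$)
$y{\left(C,D \right)} = \frac{1}{2}$ ($y{\left(C,D \right)} = \frac{1}{2 \cdot 1} = \frac{1}{2} \cdot 1 = \frac{1}{2}$)
$\frac{387 + y{\left(-2,-16 \right)}}{q - 190} = \frac{387 + \frac{1}{2}}{23 - 190} = \frac{775}{2 \left(-167\right)} = \frac{775}{2} \left(- \frac{1}{167}\right) = - \frac{775}{334}$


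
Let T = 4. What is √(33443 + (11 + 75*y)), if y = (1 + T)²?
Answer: 7*√721 ≈ 187.96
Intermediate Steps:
y = 25 (y = (1 + 4)² = 5² = 25)
√(33443 + (11 + 75*y)) = √(33443 + (11 + 75*25)) = √(33443 + (11 + 1875)) = √(33443 + 1886) = √35329 = 7*√721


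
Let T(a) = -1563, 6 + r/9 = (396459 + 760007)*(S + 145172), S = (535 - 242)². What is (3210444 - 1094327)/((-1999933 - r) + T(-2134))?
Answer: -2116117/2404513387516 ≈ -8.8006e-7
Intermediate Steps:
S = 85849 (S = 293² = 85849)
r = 2404511386020 (r = -54 + 9*((396459 + 760007)*(85849 + 145172)) = -54 + 9*(1156466*231021) = -54 + 9*267167931786 = -54 + 2404511386074 = 2404511386020)
(3210444 - 1094327)/((-1999933 - r) + T(-2134)) = (3210444 - 1094327)/((-1999933 - 1*2404511386020) - 1563) = 2116117/((-1999933 - 2404511386020) - 1563) = 2116117/(-2404513385953 - 1563) = 2116117/(-2404513387516) = 2116117*(-1/2404513387516) = -2116117/2404513387516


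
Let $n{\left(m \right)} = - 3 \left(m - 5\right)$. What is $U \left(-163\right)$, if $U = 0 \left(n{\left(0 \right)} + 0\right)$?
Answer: $0$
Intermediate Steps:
$n{\left(m \right)} = 15 - 3 m$ ($n{\left(m \right)} = - 3 \left(-5 + m\right) = 15 - 3 m$)
$U = 0$ ($U = 0 \left(\left(15 - 0\right) + 0\right) = 0 \left(\left(15 + 0\right) + 0\right) = 0 \left(15 + 0\right) = 0 \cdot 15 = 0$)
$U \left(-163\right) = 0 \left(-163\right) = 0$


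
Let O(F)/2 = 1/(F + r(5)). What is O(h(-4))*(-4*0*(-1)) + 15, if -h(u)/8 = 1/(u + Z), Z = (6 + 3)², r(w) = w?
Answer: 15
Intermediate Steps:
Z = 81 (Z = 9² = 81)
h(u) = -8/(81 + u) (h(u) = -8/(u + 81) = -8/(81 + u))
O(F) = 2/(5 + F) (O(F) = 2/(F + 5) = 2/(5 + F))
O(h(-4))*(-4*0*(-1)) + 15 = (2/(5 - 8/(81 - 4)))*(-4*0*(-1)) + 15 = (2/(5 - 8/77))*(0*(-1)) + 15 = (2/(5 - 8*1/77))*0 + 15 = (2/(5 - 8/77))*0 + 15 = (2/(377/77))*0 + 15 = (2*(77/377))*0 + 15 = (154/377)*0 + 15 = 0 + 15 = 15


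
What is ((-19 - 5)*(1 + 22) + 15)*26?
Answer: -13962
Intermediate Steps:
((-19 - 5)*(1 + 22) + 15)*26 = (-24*23 + 15)*26 = (-552 + 15)*26 = -537*26 = -13962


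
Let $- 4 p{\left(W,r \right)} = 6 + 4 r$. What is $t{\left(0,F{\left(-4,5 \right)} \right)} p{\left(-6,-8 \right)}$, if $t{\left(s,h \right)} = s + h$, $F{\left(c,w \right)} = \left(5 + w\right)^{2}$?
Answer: $650$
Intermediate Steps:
$t{\left(s,h \right)} = h + s$
$p{\left(W,r \right)} = - \frac{3}{2} - r$ ($p{\left(W,r \right)} = - \frac{6 + 4 r}{4} = - \frac{3}{2} - r$)
$t{\left(0,F{\left(-4,5 \right)} \right)} p{\left(-6,-8 \right)} = \left(\left(5 + 5\right)^{2} + 0\right) \left(- \frac{3}{2} - -8\right) = \left(10^{2} + 0\right) \left(- \frac{3}{2} + 8\right) = \left(100 + 0\right) \frac{13}{2} = 100 \cdot \frac{13}{2} = 650$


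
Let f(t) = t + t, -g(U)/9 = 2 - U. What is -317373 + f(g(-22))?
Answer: -317805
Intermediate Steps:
g(U) = -18 + 9*U (g(U) = -9*(2 - U) = -18 + 9*U)
f(t) = 2*t
-317373 + f(g(-22)) = -317373 + 2*(-18 + 9*(-22)) = -317373 + 2*(-18 - 198) = -317373 + 2*(-216) = -317373 - 432 = -317805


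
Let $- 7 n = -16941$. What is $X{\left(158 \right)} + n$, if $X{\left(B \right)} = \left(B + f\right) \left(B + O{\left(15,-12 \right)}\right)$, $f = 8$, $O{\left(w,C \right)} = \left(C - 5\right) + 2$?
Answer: $\frac{183107}{7} \approx 26158.0$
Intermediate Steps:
$n = \frac{16941}{7}$ ($n = \left(- \frac{1}{7}\right) \left(-16941\right) = \frac{16941}{7} \approx 2420.1$)
$O{\left(w,C \right)} = -3 + C$ ($O{\left(w,C \right)} = \left(-5 + C\right) + 2 = -3 + C$)
$X{\left(B \right)} = \left(-15 + B\right) \left(8 + B\right)$ ($X{\left(B \right)} = \left(B + 8\right) \left(B - 15\right) = \left(8 + B\right) \left(B - 15\right) = \left(8 + B\right) \left(-15 + B\right) = \left(-15 + B\right) \left(8 + B\right)$)
$X{\left(158 \right)} + n = \left(-120 + 158^{2} - 1106\right) + \frac{16941}{7} = \left(-120 + 24964 - 1106\right) + \frac{16941}{7} = 23738 + \frac{16941}{7} = \frac{183107}{7}$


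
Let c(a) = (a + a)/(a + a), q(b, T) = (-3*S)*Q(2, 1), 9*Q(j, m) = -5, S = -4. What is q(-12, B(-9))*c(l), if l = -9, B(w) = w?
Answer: -20/3 ≈ -6.6667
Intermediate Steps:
Q(j, m) = -5/9 (Q(j, m) = (1/9)*(-5) = -5/9)
q(b, T) = -20/3 (q(b, T) = -3*(-4)*(-5/9) = 12*(-5/9) = -20/3)
c(a) = 1 (c(a) = (2*a)/((2*a)) = (2*a)*(1/(2*a)) = 1)
q(-12, B(-9))*c(l) = -20/3*1 = -20/3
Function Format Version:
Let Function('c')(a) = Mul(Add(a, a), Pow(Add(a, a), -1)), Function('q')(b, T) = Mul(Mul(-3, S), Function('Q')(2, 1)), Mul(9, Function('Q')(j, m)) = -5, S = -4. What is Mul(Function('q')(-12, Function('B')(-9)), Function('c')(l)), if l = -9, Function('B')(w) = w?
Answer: Rational(-20, 3) ≈ -6.6667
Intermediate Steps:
Function('Q')(j, m) = Rational(-5, 9) (Function('Q')(j, m) = Mul(Rational(1, 9), -5) = Rational(-5, 9))
Function('q')(b, T) = Rational(-20, 3) (Function('q')(b, T) = Mul(Mul(-3, -4), Rational(-5, 9)) = Mul(12, Rational(-5, 9)) = Rational(-20, 3))
Function('c')(a) = 1 (Function('c')(a) = Mul(Mul(2, a), Pow(Mul(2, a), -1)) = Mul(Mul(2, a), Mul(Rational(1, 2), Pow(a, -1))) = 1)
Mul(Function('q')(-12, Function('B')(-9)), Function('c')(l)) = Mul(Rational(-20, 3), 1) = Rational(-20, 3)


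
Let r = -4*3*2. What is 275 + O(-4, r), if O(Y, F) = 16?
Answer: 291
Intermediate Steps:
r = -24 (r = -12*2 = -24)
275 + O(-4, r) = 275 + 16 = 291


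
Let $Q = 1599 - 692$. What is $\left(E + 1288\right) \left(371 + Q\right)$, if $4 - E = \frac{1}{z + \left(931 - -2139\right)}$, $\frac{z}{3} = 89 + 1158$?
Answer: $\frac{11246158458}{6811} \approx 1.6512 \cdot 10^{6}$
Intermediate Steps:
$z = 3741$ ($z = 3 \left(89 + 1158\right) = 3 \cdot 1247 = 3741$)
$E = \frac{27243}{6811}$ ($E = 4 - \frac{1}{3741 + \left(931 - -2139\right)} = 4 - \frac{1}{3741 + \left(931 + 2139\right)} = 4 - \frac{1}{3741 + 3070} = 4 - \frac{1}{6811} = \frac{27243}{6811} \approx 3.9999$)
$Q = 907$
$\left(E + 1288\right) \left(371 + Q\right) = \left(\frac{27243}{6811} + 1288\right) \left(371 + 907\right) = \frac{8799811}{6811} \cdot 1278 = \frac{11246158458}{6811}$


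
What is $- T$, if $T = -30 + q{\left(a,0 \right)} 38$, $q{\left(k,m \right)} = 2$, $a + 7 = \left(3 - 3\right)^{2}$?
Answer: $-46$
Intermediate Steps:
$a = -7$ ($a = -7 + \left(3 - 3\right)^{2} = -7 + 0^{2} = -7 + 0 = -7$)
$T = 46$ ($T = -30 + 2 \cdot 38 = -30 + 76 = 46$)
$- T = \left(-1\right) 46 = -46$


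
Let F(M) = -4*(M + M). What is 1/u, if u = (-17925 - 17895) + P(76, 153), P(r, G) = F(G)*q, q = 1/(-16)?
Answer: -2/71487 ≈ -2.7977e-5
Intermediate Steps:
q = -1/16 ≈ -0.062500
F(M) = -8*M
P(r, G) = G/2 (P(r, G) = -8*G*(-1/16) = G/2)
u = -71487/2 (u = (-17925 - 17895) + (1/2)*153 = -35820 + 153/2 = -71487/2 ≈ -35744.)
1/u = 1/(-71487/2) = -2/71487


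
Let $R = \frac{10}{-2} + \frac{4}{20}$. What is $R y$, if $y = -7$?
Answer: $\frac{168}{5} \approx 33.6$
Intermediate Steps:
$R = - \frac{24}{5}$ ($R = 10 \left(- \frac{1}{2}\right) + 4 \cdot \frac{1}{20} = -5 + \frac{1}{5} = - \frac{24}{5} \approx -4.8$)
$R y = \left(- \frac{24}{5}\right) \left(-7\right) = \frac{168}{5}$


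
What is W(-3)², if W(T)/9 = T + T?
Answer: 2916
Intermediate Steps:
W(T) = 18*T (W(T) = 9*(T + T) = 9*(2*T) = 18*T)
W(-3)² = (18*(-3))² = (-54)² = 2916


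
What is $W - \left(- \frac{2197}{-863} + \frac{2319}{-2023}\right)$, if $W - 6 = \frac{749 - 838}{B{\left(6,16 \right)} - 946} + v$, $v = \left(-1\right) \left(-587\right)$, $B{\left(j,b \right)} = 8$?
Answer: $\frac{138423457105}{233943766} \approx 591.7$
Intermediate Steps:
$v = 587$
$W = \frac{556323}{938}$ ($W = 6 + \left(\frac{749 - 838}{8 - 946} + 587\right) = 6 + \left(- \frac{89}{-938} + 587\right) = 6 + \left(\left(-89\right) \left(- \frac{1}{938}\right) + 587\right) = 6 + \left(\frac{89}{938} + 587\right) = 6 + \frac{550695}{938} = \frac{556323}{938} \approx 593.09$)
$W - \left(- \frac{2197}{-863} + \frac{2319}{-2023}\right) = \frac{556323}{938} - \left(- \frac{2197}{-863} + \frac{2319}{-2023}\right) = \frac{556323}{938} - \left(\left(-2197\right) \left(- \frac{1}{863}\right) + 2319 \left(- \frac{1}{2023}\right)\right) = \frac{556323}{938} - \left(\frac{2197}{863} - \frac{2319}{2023}\right) = \frac{556323}{938} - \frac{2443234}{1745849} = \frac{138423457105}{233943766}$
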